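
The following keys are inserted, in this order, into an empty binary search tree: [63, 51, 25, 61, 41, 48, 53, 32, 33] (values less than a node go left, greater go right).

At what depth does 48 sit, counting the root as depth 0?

4

Insert 63: tree is empty, so 63 becomes the root.
Insert 51: 51 < 63 → go left. Place as left child of 63.
Insert 25: 25 < 63 → go left; 25 < 51 → go left. Place as left child of 51.
Insert 61: 61 < 63 → go left; 61 > 51 → go right. Place as right child of 51.
Insert 41: 41 < 63 → go left; 41 < 51 → go left; 41 > 25 → go right. Place as right child of 25.
Insert 48: 48 < 63 → go left; 48 < 51 → go left; 48 > 25 → go right; 48 > 41 → go right. Place as right child of 41.
Insert 53: 53 < 63 → go left; 53 > 51 → go right; 53 < 61 → go left. Place as left child of 61.
Insert 32: 32 < 63 → go left; 32 < 51 → go left; 32 > 25 → go right; 32 < 41 → go left. Place as left child of 41.
Insert 33: 33 < 63 → go left; 33 < 51 → go left; 33 > 25 → go right; 33 < 41 → go left; 33 > 32 → go right. Place as right child of 32.

Path to 48: 63 → 51 → 25 → 41 → 48, which is 4 edges.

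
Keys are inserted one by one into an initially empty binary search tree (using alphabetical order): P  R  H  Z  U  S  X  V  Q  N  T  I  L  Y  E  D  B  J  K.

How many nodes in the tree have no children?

6

Insert P: tree is empty, so P becomes the root.
Insert R: R > P → go right. Place as right child of P.
Insert H: H < P → go left. Place as left child of P.
Insert Z: Z > P → go right; Z > R → go right. Place as right child of R.
Insert U: U > P → go right; U > R → go right; U < Z → go left. Place as left child of Z.
Insert S: S > P → go right; S > R → go right; S < Z → go left; S < U → go left. Place as left child of U.
Insert X: X > P → go right; X > R → go right; X < Z → go left; X > U → go right. Place as right child of U.
Insert V: V > P → go right; V > R → go right; V < Z → go left; V > U → go right; V < X → go left. Place as left child of X.
Insert Q: Q > P → go right; Q < R → go left. Place as left child of R.
Insert N: N < P → go left; N > H → go right. Place as right child of H.
Insert T: T > P → go right; T > R → go right; T < Z → go left; T < U → go left; T > S → go right. Place as right child of S.
Insert I: I < P → go left; I > H → go right; I < N → go left. Place as left child of N.
Insert L: L < P → go left; L > H → go right; L < N → go left; L > I → go right. Place as right child of I.
Insert Y: Y > P → go right; Y > R → go right; Y < Z → go left; Y > U → go right; Y > X → go right. Place as right child of X.
Insert E: E < P → go left; E < H → go left. Place as left child of H.
Insert D: D < P → go left; D < H → go left; D < E → go left. Place as left child of E.
Insert B: B < P → go left; B < H → go left; B < E → go left; B < D → go left. Place as left child of D.
Insert J: J < P → go left; J > H → go right; J < N → go left; J > I → go right; J < L → go left. Place as left child of L.
Insert K: K < P → go left; K > H → go right; K < N → go left; K > I → go right; K < L → go left; K > J → go right. Place as right child of J.

Leaves: B, K, Q, T, V, Y — 6 in total.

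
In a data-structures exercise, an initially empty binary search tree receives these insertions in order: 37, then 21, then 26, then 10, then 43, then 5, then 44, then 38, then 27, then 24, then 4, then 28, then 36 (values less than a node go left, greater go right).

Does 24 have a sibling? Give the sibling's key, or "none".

27

Resulting structure (node: left, right):
  37: L=21, R=43
  21: L=10, R=26
  26: L=24, R=27
  10: L=5, R=–
  43: L=38, R=44
  5: L=4, R=–
  44: L=–, R=–
  38: L=–, R=–
  27: L=–, R=28
  24: L=–, R=–
  4: L=–, R=–
  28: L=–, R=36
  36: L=–, R=–

24's parent is 26; the other child of 26 is 27.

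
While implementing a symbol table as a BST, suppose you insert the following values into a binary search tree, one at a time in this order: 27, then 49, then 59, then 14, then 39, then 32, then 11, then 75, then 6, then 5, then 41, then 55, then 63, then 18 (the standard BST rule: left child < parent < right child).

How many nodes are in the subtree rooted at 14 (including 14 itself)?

5

27: root
49: right child of 27 (depth 1)
59: right child of 49 (depth 2)
14: left child of 27 (depth 1)
39: left child of 49 (depth 2)
32: left child of 39 (depth 3)
11: left child of 14 (depth 2)
75: right child of 59 (depth 3)
6: left child of 11 (depth 3)
5: left child of 6 (depth 4)
41: right child of 39 (depth 3)
55: left child of 59 (depth 3)
63: left child of 75 (depth 4)
18: right child of 14 (depth 2)

Subtree rooted at 14 contains: 14, 11, 6, 5, 18 — 5 nodes.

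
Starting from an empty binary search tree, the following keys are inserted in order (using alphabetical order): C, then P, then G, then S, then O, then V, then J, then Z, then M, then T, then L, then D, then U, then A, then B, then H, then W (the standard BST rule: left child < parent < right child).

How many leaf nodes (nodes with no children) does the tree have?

C: root
P: right child of C (depth 1)
G: left child of P (depth 2)
S: right child of P (depth 2)
O: right child of G (depth 3)
V: right child of S (depth 3)
J: left child of O (depth 4)
Z: right child of V (depth 4)
M: right child of J (depth 5)
T: left child of V (depth 4)
L: left child of M (depth 6)
D: left child of G (depth 3)
U: right child of T (depth 5)
A: left child of C (depth 1)
B: right child of A (depth 2)
H: left child of J (depth 5)
W: left child of Z (depth 5)

Leaves: B, D, H, L, U, W — 6 in total.

6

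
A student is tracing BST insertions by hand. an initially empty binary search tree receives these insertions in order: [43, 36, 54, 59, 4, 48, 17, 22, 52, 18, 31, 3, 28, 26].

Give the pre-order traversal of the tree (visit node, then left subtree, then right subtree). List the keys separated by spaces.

Resulting structure (node: left, right):
  43: L=36, R=54
  36: L=4, R=–
  54: L=48, R=59
  59: L=–, R=–
  4: L=3, R=17
  48: L=–, R=52
  17: L=–, R=22
  22: L=18, R=31
  52: L=–, R=–
  18: L=–, R=–
  31: L=28, R=–
  3: L=–, R=–
  28: L=26, R=–
  26: L=–, R=–

43 36 4 3 17 22 18 31 28 26 54 48 52 59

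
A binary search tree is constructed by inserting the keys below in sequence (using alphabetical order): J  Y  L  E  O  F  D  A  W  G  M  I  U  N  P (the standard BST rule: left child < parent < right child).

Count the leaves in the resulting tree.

Insert J: tree is empty, so J becomes the root.
Insert Y: Y > J → go right. Place as right child of J.
Insert L: L > J → go right; L < Y → go left. Place as left child of Y.
Insert E: E < J → go left. Place as left child of J.
Insert O: O > J → go right; O < Y → go left; O > L → go right. Place as right child of L.
Insert F: F < J → go left; F > E → go right. Place as right child of E.
Insert D: D < J → go left; D < E → go left. Place as left child of E.
Insert A: A < J → go left; A < E → go left; A < D → go left. Place as left child of D.
Insert W: W > J → go right; W < Y → go left; W > L → go right; W > O → go right. Place as right child of O.
Insert G: G < J → go left; G > E → go right; G > F → go right. Place as right child of F.
Insert M: M > J → go right; M < Y → go left; M > L → go right; M < O → go left. Place as left child of O.
Insert I: I < J → go left; I > E → go right; I > F → go right; I > G → go right. Place as right child of G.
Insert U: U > J → go right; U < Y → go left; U > L → go right; U > O → go right; U < W → go left. Place as left child of W.
Insert N: N > J → go right; N < Y → go left; N > L → go right; N < O → go left; N > M → go right. Place as right child of M.
Insert P: P > J → go right; P < Y → go left; P > L → go right; P > O → go right; P < W → go left; P < U → go left. Place as left child of U.

Leaves: A, I, N, P — 4 in total.

4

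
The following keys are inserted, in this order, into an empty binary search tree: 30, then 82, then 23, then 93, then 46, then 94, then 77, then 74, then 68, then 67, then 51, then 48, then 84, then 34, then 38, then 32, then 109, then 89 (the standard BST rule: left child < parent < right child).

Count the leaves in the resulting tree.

30: root
82: right child of 30 (depth 1)
23: left child of 30 (depth 1)
93: right child of 82 (depth 2)
46: left child of 82 (depth 2)
94: right child of 93 (depth 3)
77: right child of 46 (depth 3)
74: left child of 77 (depth 4)
68: left child of 74 (depth 5)
67: left child of 68 (depth 6)
51: left child of 67 (depth 7)
48: left child of 51 (depth 8)
84: left child of 93 (depth 3)
34: left child of 46 (depth 3)
38: right child of 34 (depth 4)
32: left child of 34 (depth 4)
109: right child of 94 (depth 4)
89: right child of 84 (depth 4)

Leaves: 23, 32, 38, 48, 89, 109 — 6 in total.

6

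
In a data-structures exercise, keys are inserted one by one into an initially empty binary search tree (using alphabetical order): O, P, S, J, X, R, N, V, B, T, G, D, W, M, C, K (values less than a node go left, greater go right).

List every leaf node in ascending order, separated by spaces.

Insert O: tree is empty, so O becomes the root.
Insert P: P > O → go right. Place as right child of O.
Insert S: S > O → go right; S > P → go right. Place as right child of P.
Insert J: J < O → go left. Place as left child of O.
Insert X: X > O → go right; X > P → go right; X > S → go right. Place as right child of S.
Insert R: R > O → go right; R > P → go right; R < S → go left. Place as left child of S.
Insert N: N < O → go left; N > J → go right. Place as right child of J.
Insert V: V > O → go right; V > P → go right; V > S → go right; V < X → go left. Place as left child of X.
Insert B: B < O → go left; B < J → go left. Place as left child of J.
Insert T: T > O → go right; T > P → go right; T > S → go right; T < X → go left; T < V → go left. Place as left child of V.
Insert G: G < O → go left; G < J → go left; G > B → go right. Place as right child of B.
Insert D: D < O → go left; D < J → go left; D > B → go right; D < G → go left. Place as left child of G.
Insert W: W > O → go right; W > P → go right; W > S → go right; W < X → go left; W > V → go right. Place as right child of V.
Insert M: M < O → go left; M > J → go right; M < N → go left. Place as left child of N.
Insert C: C < O → go left; C < J → go left; C > B → go right; C < G → go left; C < D → go left. Place as left child of D.
Insert K: K < O → go left; K > J → go right; K < N → go left; K < M → go left. Place as left child of M.

C K R T W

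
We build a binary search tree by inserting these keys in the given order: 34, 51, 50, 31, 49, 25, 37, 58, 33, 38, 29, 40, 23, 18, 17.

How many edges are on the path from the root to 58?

Insert 34: tree is empty, so 34 becomes the root.
Insert 51: 51 > 34 → go right. Place as right child of 34.
Insert 50: 50 > 34 → go right; 50 < 51 → go left. Place as left child of 51.
Insert 31: 31 < 34 → go left. Place as left child of 34.
Insert 49: 49 > 34 → go right; 49 < 51 → go left; 49 < 50 → go left. Place as left child of 50.
Insert 25: 25 < 34 → go left; 25 < 31 → go left. Place as left child of 31.
Insert 37: 37 > 34 → go right; 37 < 51 → go left; 37 < 50 → go left; 37 < 49 → go left. Place as left child of 49.
Insert 58: 58 > 34 → go right; 58 > 51 → go right. Place as right child of 51.
Insert 33: 33 < 34 → go left; 33 > 31 → go right. Place as right child of 31.
Insert 38: 38 > 34 → go right; 38 < 51 → go left; 38 < 50 → go left; 38 < 49 → go left; 38 > 37 → go right. Place as right child of 37.
Insert 29: 29 < 34 → go left; 29 < 31 → go left; 29 > 25 → go right. Place as right child of 25.
Insert 40: 40 > 34 → go right; 40 < 51 → go left; 40 < 50 → go left; 40 < 49 → go left; 40 > 37 → go right; 40 > 38 → go right. Place as right child of 38.
Insert 23: 23 < 34 → go left; 23 < 31 → go left; 23 < 25 → go left. Place as left child of 25.
Insert 18: 18 < 34 → go left; 18 < 31 → go left; 18 < 25 → go left; 18 < 23 → go left. Place as left child of 23.
Insert 17: 17 < 34 → go left; 17 < 31 → go left; 17 < 25 → go left; 17 < 23 → go left; 17 < 18 → go left. Place as left child of 18.

Path to 58: 34 → 51 → 58, which is 2 edges.

2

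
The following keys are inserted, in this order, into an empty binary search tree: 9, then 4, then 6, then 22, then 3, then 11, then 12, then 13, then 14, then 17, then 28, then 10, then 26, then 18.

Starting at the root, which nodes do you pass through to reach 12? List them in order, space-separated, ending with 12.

9: root
4: left child of 9 (depth 1)
6: right child of 4 (depth 2)
22: right child of 9 (depth 1)
3: left child of 4 (depth 2)
11: left child of 22 (depth 2)
12: right child of 11 (depth 3)
13: right child of 12 (depth 4)
14: right child of 13 (depth 5)
17: right child of 14 (depth 6)
28: right child of 22 (depth 2)
10: left child of 11 (depth 3)
26: left child of 28 (depth 3)
18: right child of 17 (depth 7)

9 22 11 12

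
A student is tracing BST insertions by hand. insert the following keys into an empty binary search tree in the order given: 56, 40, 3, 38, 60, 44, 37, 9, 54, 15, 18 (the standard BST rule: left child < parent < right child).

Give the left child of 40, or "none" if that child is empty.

Insert 56: tree is empty, so 56 becomes the root.
Insert 40: 40 < 56 → go left. Place as left child of 56.
Insert 3: 3 < 56 → go left; 3 < 40 → go left. Place as left child of 40.
Insert 38: 38 < 56 → go left; 38 < 40 → go left; 38 > 3 → go right. Place as right child of 3.
Insert 60: 60 > 56 → go right. Place as right child of 56.
Insert 44: 44 < 56 → go left; 44 > 40 → go right. Place as right child of 40.
Insert 37: 37 < 56 → go left; 37 < 40 → go left; 37 > 3 → go right; 37 < 38 → go left. Place as left child of 38.
Insert 9: 9 < 56 → go left; 9 < 40 → go left; 9 > 3 → go right; 9 < 38 → go left; 9 < 37 → go left. Place as left child of 37.
Insert 54: 54 < 56 → go left; 54 > 40 → go right; 54 > 44 → go right. Place as right child of 44.
Insert 15: 15 < 56 → go left; 15 < 40 → go left; 15 > 3 → go right; 15 < 38 → go left; 15 < 37 → go left; 15 > 9 → go right. Place as right child of 9.
Insert 18: 18 < 56 → go left; 18 < 40 → go left; 18 > 3 → go right; 18 < 38 → go left; 18 < 37 → go left; 18 > 9 → go right; 18 > 15 → go right. Place as right child of 15.

3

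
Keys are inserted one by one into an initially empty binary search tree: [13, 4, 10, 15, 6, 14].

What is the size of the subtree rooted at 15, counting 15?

Insert 13: tree is empty, so 13 becomes the root.
Insert 4: 4 < 13 → go left. Place as left child of 13.
Insert 10: 10 < 13 → go left; 10 > 4 → go right. Place as right child of 4.
Insert 15: 15 > 13 → go right. Place as right child of 13.
Insert 6: 6 < 13 → go left; 6 > 4 → go right; 6 < 10 → go left. Place as left child of 10.
Insert 14: 14 > 13 → go right; 14 < 15 → go left. Place as left child of 15.

Subtree rooted at 15 contains: 15, 14 — 2 nodes.

2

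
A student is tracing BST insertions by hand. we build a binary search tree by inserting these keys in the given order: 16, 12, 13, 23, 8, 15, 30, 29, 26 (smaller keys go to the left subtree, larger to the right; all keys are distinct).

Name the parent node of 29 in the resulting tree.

16: root
12: left child of 16 (depth 1)
13: right child of 12 (depth 2)
23: right child of 16 (depth 1)
8: left child of 12 (depth 2)
15: right child of 13 (depth 3)
30: right child of 23 (depth 2)
29: left child of 30 (depth 3)
26: left child of 29 (depth 4)

30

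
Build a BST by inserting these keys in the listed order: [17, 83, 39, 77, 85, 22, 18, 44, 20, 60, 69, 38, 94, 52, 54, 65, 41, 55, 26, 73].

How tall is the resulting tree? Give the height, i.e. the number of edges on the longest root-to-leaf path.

Insert 17: tree is empty, so 17 becomes the root.
Insert 83: 83 > 17 → go right. Place as right child of 17.
Insert 39: 39 > 17 → go right; 39 < 83 → go left. Place as left child of 83.
Insert 77: 77 > 17 → go right; 77 < 83 → go left; 77 > 39 → go right. Place as right child of 39.
Insert 85: 85 > 17 → go right; 85 > 83 → go right. Place as right child of 83.
Insert 22: 22 > 17 → go right; 22 < 83 → go left; 22 < 39 → go left. Place as left child of 39.
Insert 18: 18 > 17 → go right; 18 < 83 → go left; 18 < 39 → go left; 18 < 22 → go left. Place as left child of 22.
Insert 44: 44 > 17 → go right; 44 < 83 → go left; 44 > 39 → go right; 44 < 77 → go left. Place as left child of 77.
Insert 20: 20 > 17 → go right; 20 < 83 → go left; 20 < 39 → go left; 20 < 22 → go left; 20 > 18 → go right. Place as right child of 18.
Insert 60: 60 > 17 → go right; 60 < 83 → go left; 60 > 39 → go right; 60 < 77 → go left; 60 > 44 → go right. Place as right child of 44.
Insert 69: 69 > 17 → go right; 69 < 83 → go left; 69 > 39 → go right; 69 < 77 → go left; 69 > 44 → go right; 69 > 60 → go right. Place as right child of 60.
Insert 38: 38 > 17 → go right; 38 < 83 → go left; 38 < 39 → go left; 38 > 22 → go right. Place as right child of 22.
Insert 94: 94 > 17 → go right; 94 > 83 → go right; 94 > 85 → go right. Place as right child of 85.
Insert 52: 52 > 17 → go right; 52 < 83 → go left; 52 > 39 → go right; 52 < 77 → go left; 52 > 44 → go right; 52 < 60 → go left. Place as left child of 60.
Insert 54: 54 > 17 → go right; 54 < 83 → go left; 54 > 39 → go right; 54 < 77 → go left; 54 > 44 → go right; 54 < 60 → go left; 54 > 52 → go right. Place as right child of 52.
Insert 65: 65 > 17 → go right; 65 < 83 → go left; 65 > 39 → go right; 65 < 77 → go left; 65 > 44 → go right; 65 > 60 → go right; 65 < 69 → go left. Place as left child of 69.
Insert 41: 41 > 17 → go right; 41 < 83 → go left; 41 > 39 → go right; 41 < 77 → go left; 41 < 44 → go left. Place as left child of 44.
Insert 55: 55 > 17 → go right; 55 < 83 → go left; 55 > 39 → go right; 55 < 77 → go left; 55 > 44 → go right; 55 < 60 → go left; 55 > 52 → go right; 55 > 54 → go right. Place as right child of 54.
Insert 26: 26 > 17 → go right; 26 < 83 → go left; 26 < 39 → go left; 26 > 22 → go right; 26 < 38 → go left. Place as left child of 38.
Insert 73: 73 > 17 → go right; 73 < 83 → go left; 73 > 39 → go right; 73 < 77 → go left; 73 > 44 → go right; 73 > 60 → go right; 73 > 69 → go right. Place as right child of 69.

The deepest node is 55 at depth 8.

8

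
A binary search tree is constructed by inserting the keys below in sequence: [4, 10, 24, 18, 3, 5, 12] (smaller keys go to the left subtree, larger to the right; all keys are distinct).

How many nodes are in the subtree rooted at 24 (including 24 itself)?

3

Insert 4: tree is empty, so 4 becomes the root.
Insert 10: 10 > 4 → go right. Place as right child of 4.
Insert 24: 24 > 4 → go right; 24 > 10 → go right. Place as right child of 10.
Insert 18: 18 > 4 → go right; 18 > 10 → go right; 18 < 24 → go left. Place as left child of 24.
Insert 3: 3 < 4 → go left. Place as left child of 4.
Insert 5: 5 > 4 → go right; 5 < 10 → go left. Place as left child of 10.
Insert 12: 12 > 4 → go right; 12 > 10 → go right; 12 < 24 → go left; 12 < 18 → go left. Place as left child of 18.

Subtree rooted at 24 contains: 24, 18, 12 — 3 nodes.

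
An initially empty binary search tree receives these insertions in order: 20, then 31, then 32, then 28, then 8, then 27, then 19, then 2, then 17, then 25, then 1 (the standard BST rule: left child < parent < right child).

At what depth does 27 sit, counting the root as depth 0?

Insert 20: tree is empty, so 20 becomes the root.
Insert 31: 31 > 20 → go right. Place as right child of 20.
Insert 32: 32 > 20 → go right; 32 > 31 → go right. Place as right child of 31.
Insert 28: 28 > 20 → go right; 28 < 31 → go left. Place as left child of 31.
Insert 8: 8 < 20 → go left. Place as left child of 20.
Insert 27: 27 > 20 → go right; 27 < 31 → go left; 27 < 28 → go left. Place as left child of 28.
Insert 19: 19 < 20 → go left; 19 > 8 → go right. Place as right child of 8.
Insert 2: 2 < 20 → go left; 2 < 8 → go left. Place as left child of 8.
Insert 17: 17 < 20 → go left; 17 > 8 → go right; 17 < 19 → go left. Place as left child of 19.
Insert 25: 25 > 20 → go right; 25 < 31 → go left; 25 < 28 → go left; 25 < 27 → go left. Place as left child of 27.
Insert 1: 1 < 20 → go left; 1 < 8 → go left; 1 < 2 → go left. Place as left child of 2.

Path to 27: 20 → 31 → 28 → 27, which is 3 edges.

3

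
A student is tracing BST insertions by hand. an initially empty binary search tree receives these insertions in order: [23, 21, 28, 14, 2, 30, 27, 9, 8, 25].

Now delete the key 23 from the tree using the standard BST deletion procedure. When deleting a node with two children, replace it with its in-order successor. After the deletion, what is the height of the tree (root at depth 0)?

23: root
21: left child of 23 (depth 1)
28: right child of 23 (depth 1)
14: left child of 21 (depth 2)
2: left child of 14 (depth 3)
30: right child of 28 (depth 2)
27: left child of 28 (depth 2)
9: right child of 2 (depth 4)
8: left child of 9 (depth 5)
25: left child of 27 (depth 3)

Delete 23 (two children — replace with in-order successor).
After deletion, deepest node is 8 at depth 5.

5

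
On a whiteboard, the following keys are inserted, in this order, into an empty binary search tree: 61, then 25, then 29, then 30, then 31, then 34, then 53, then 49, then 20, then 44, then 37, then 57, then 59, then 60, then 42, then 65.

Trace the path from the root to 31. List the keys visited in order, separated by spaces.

61: root
25: left child of 61 (depth 1)
29: right child of 25 (depth 2)
30: right child of 29 (depth 3)
31: right child of 30 (depth 4)
34: right child of 31 (depth 5)
53: right child of 34 (depth 6)
49: left child of 53 (depth 7)
20: left child of 25 (depth 2)
44: left child of 49 (depth 8)
37: left child of 44 (depth 9)
57: right child of 53 (depth 7)
59: right child of 57 (depth 8)
60: right child of 59 (depth 9)
42: right child of 37 (depth 10)
65: right child of 61 (depth 1)

61 25 29 30 31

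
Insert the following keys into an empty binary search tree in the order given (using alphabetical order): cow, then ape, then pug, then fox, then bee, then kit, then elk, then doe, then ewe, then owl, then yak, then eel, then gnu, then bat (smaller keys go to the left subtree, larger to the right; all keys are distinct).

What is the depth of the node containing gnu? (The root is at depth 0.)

Insert cow: tree is empty, so cow becomes the root.
Insert ape: ape < cow → go left. Place as left child of cow.
Insert pug: pug > cow → go right. Place as right child of cow.
Insert fox: fox > cow → go right; fox < pug → go left. Place as left child of pug.
Insert bee: bee < cow → go left; bee > ape → go right. Place as right child of ape.
Insert kit: kit > cow → go right; kit < pug → go left; kit > fox → go right. Place as right child of fox.
Insert elk: elk > cow → go right; elk < pug → go left; elk < fox → go left. Place as left child of fox.
Insert doe: doe > cow → go right; doe < pug → go left; doe < fox → go left; doe < elk → go left. Place as left child of elk.
Insert ewe: ewe > cow → go right; ewe < pug → go left; ewe < fox → go left; ewe > elk → go right. Place as right child of elk.
Insert owl: owl > cow → go right; owl < pug → go left; owl > fox → go right; owl > kit → go right. Place as right child of kit.
Insert yak: yak > cow → go right; yak > pug → go right. Place as right child of pug.
Insert eel: eel > cow → go right; eel < pug → go left; eel < fox → go left; eel < elk → go left; eel > doe → go right. Place as right child of doe.
Insert gnu: gnu > cow → go right; gnu < pug → go left; gnu > fox → go right; gnu < kit → go left. Place as left child of kit.
Insert bat: bat < cow → go left; bat > ape → go right; bat < bee → go left. Place as left child of bee.

Path to gnu: cow → pug → fox → kit → gnu, which is 4 edges.

4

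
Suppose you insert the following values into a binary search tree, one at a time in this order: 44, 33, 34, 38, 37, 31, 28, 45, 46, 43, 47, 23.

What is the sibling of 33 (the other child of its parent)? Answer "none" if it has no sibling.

Resulting structure (node: left, right):
  44: L=33, R=45
  33: L=31, R=34
  34: L=–, R=38
  38: L=37, R=43
  37: L=–, R=–
  31: L=28, R=–
  28: L=23, R=–
  45: L=–, R=46
  46: L=–, R=47
  43: L=–, R=–
  47: L=–, R=–
  23: L=–, R=–

33's parent is 44; the other child of 44 is 45.

45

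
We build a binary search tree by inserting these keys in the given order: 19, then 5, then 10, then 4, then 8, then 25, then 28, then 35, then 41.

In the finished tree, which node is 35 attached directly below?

28

19: root
5: left child of 19 (depth 1)
10: right child of 5 (depth 2)
4: left child of 5 (depth 2)
8: left child of 10 (depth 3)
25: right child of 19 (depth 1)
28: right child of 25 (depth 2)
35: right child of 28 (depth 3)
41: right child of 35 (depth 4)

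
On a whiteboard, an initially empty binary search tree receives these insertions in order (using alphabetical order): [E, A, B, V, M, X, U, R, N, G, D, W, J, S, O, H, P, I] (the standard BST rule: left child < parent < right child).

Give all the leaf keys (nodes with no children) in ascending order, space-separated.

D I P S W

Insert E: tree is empty, so E becomes the root.
Insert A: A < E → go left. Place as left child of E.
Insert B: B < E → go left; B > A → go right. Place as right child of A.
Insert V: V > E → go right. Place as right child of E.
Insert M: M > E → go right; M < V → go left. Place as left child of V.
Insert X: X > E → go right; X > V → go right. Place as right child of V.
Insert U: U > E → go right; U < V → go left; U > M → go right. Place as right child of M.
Insert R: R > E → go right; R < V → go left; R > M → go right; R < U → go left. Place as left child of U.
Insert N: N > E → go right; N < V → go left; N > M → go right; N < U → go left; N < R → go left. Place as left child of R.
Insert G: G > E → go right; G < V → go left; G < M → go left. Place as left child of M.
Insert D: D < E → go left; D > A → go right; D > B → go right. Place as right child of B.
Insert W: W > E → go right; W > V → go right; W < X → go left. Place as left child of X.
Insert J: J > E → go right; J < V → go left; J < M → go left; J > G → go right. Place as right child of G.
Insert S: S > E → go right; S < V → go left; S > M → go right; S < U → go left; S > R → go right. Place as right child of R.
Insert O: O > E → go right; O < V → go left; O > M → go right; O < U → go left; O < R → go left; O > N → go right. Place as right child of N.
Insert H: H > E → go right; H < V → go left; H < M → go left; H > G → go right; H < J → go left. Place as left child of J.
Insert P: P > E → go right; P < V → go left; P > M → go right; P < U → go left; P < R → go left; P > N → go right; P > O → go right. Place as right child of O.
Insert I: I > E → go right; I < V → go left; I < M → go left; I > G → go right; I < J → go left; I > H → go right. Place as right child of H.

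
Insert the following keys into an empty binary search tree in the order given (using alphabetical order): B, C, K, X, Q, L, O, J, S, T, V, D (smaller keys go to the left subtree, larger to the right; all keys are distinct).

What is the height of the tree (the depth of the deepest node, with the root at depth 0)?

7

B: root
C: right child of B (depth 1)
K: right child of C (depth 2)
X: right child of K (depth 3)
Q: left child of X (depth 4)
L: left child of Q (depth 5)
O: right child of L (depth 6)
J: left child of K (depth 3)
S: right child of Q (depth 5)
T: right child of S (depth 6)
V: right child of T (depth 7)
D: left child of J (depth 4)

The deepest node is V at depth 7.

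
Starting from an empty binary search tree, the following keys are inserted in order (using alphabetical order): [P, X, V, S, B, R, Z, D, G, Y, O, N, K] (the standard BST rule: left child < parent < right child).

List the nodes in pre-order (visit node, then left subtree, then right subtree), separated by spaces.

P B D G O N K X V S R Z Y

Resulting structure (node: left, right):
  P: L=B, R=X
  X: L=V, R=Z
  V: L=S, R=–
  S: L=R, R=–
  B: L=–, R=D
  R: L=–, R=–
  Z: L=Y, R=–
  D: L=–, R=G
  G: L=–, R=O
  Y: L=–, R=–
  O: L=N, R=–
  N: L=K, R=–
  K: L=–, R=–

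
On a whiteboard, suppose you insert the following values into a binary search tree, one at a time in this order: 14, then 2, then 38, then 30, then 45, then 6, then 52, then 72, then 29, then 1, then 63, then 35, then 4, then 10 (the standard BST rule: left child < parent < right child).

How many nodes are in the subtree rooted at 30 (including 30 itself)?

3

Insert 14: tree is empty, so 14 becomes the root.
Insert 2: 2 < 14 → go left. Place as left child of 14.
Insert 38: 38 > 14 → go right. Place as right child of 14.
Insert 30: 30 > 14 → go right; 30 < 38 → go left. Place as left child of 38.
Insert 45: 45 > 14 → go right; 45 > 38 → go right. Place as right child of 38.
Insert 6: 6 < 14 → go left; 6 > 2 → go right. Place as right child of 2.
Insert 52: 52 > 14 → go right; 52 > 38 → go right; 52 > 45 → go right. Place as right child of 45.
Insert 72: 72 > 14 → go right; 72 > 38 → go right; 72 > 45 → go right; 72 > 52 → go right. Place as right child of 52.
Insert 29: 29 > 14 → go right; 29 < 38 → go left; 29 < 30 → go left. Place as left child of 30.
Insert 1: 1 < 14 → go left; 1 < 2 → go left. Place as left child of 2.
Insert 63: 63 > 14 → go right; 63 > 38 → go right; 63 > 45 → go right; 63 > 52 → go right; 63 < 72 → go left. Place as left child of 72.
Insert 35: 35 > 14 → go right; 35 < 38 → go left; 35 > 30 → go right. Place as right child of 30.
Insert 4: 4 < 14 → go left; 4 > 2 → go right; 4 < 6 → go left. Place as left child of 6.
Insert 10: 10 < 14 → go left; 10 > 2 → go right; 10 > 6 → go right. Place as right child of 6.

Subtree rooted at 30 contains: 30, 29, 35 — 3 nodes.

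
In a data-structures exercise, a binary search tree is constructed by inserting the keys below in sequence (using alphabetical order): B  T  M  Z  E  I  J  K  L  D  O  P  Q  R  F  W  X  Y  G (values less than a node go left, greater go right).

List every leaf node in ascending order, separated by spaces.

Resulting structure (node: left, right):
  B: L=–, R=T
  T: L=M, R=Z
  M: L=E, R=O
  Z: L=W, R=–
  E: L=D, R=I
  I: L=F, R=J
  J: L=–, R=K
  K: L=–, R=L
  L: L=–, R=–
  D: L=–, R=–
  O: L=–, R=P
  P: L=–, R=Q
  Q: L=–, R=R
  R: L=–, R=–
  F: L=–, R=G
  W: L=–, R=X
  X: L=–, R=Y
  Y: L=–, R=–
  G: L=–, R=–

D G L R Y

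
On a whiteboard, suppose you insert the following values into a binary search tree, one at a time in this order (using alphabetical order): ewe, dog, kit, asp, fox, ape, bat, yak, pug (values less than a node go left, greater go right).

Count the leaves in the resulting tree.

Insert ewe: tree is empty, so ewe becomes the root.
Insert dog: dog < ewe → go left. Place as left child of ewe.
Insert kit: kit > ewe → go right. Place as right child of ewe.
Insert asp: asp < ewe → go left; asp < dog → go left. Place as left child of dog.
Insert fox: fox > ewe → go right; fox < kit → go left. Place as left child of kit.
Insert ape: ape < ewe → go left; ape < dog → go left; ape < asp → go left. Place as left child of asp.
Insert bat: bat < ewe → go left; bat < dog → go left; bat > asp → go right. Place as right child of asp.
Insert yak: yak > ewe → go right; yak > kit → go right. Place as right child of kit.
Insert pug: pug > ewe → go right; pug > kit → go right; pug < yak → go left. Place as left child of yak.

Leaves: ape, bat, fox, pug — 4 in total.

4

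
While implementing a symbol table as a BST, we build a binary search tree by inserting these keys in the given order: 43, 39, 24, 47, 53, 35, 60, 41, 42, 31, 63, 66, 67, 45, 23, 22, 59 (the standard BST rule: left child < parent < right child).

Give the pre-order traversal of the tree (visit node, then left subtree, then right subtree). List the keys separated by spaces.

43: root
39: left child of 43 (depth 1)
24: left child of 39 (depth 2)
47: right child of 43 (depth 1)
53: right child of 47 (depth 2)
35: right child of 24 (depth 3)
60: right child of 53 (depth 3)
41: right child of 39 (depth 2)
42: right child of 41 (depth 3)
31: left child of 35 (depth 4)
63: right child of 60 (depth 4)
66: right child of 63 (depth 5)
67: right child of 66 (depth 6)
45: left child of 47 (depth 2)
23: left child of 24 (depth 3)
22: left child of 23 (depth 4)
59: left child of 60 (depth 4)

43 39 24 23 22 35 31 41 42 47 45 53 60 59 63 66 67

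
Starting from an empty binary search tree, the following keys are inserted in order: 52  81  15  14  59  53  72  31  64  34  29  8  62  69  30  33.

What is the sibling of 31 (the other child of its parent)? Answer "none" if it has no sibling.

14

Resulting structure (node: left, right):
  52: L=15, R=81
  81: L=59, R=–
  15: L=14, R=31
  14: L=8, R=–
  59: L=53, R=72
  53: L=–, R=–
  72: L=64, R=–
  31: L=29, R=34
  64: L=62, R=69
  34: L=33, R=–
  29: L=–, R=30
  8: L=–, R=–
  62: L=–, R=–
  69: L=–, R=–
  30: L=–, R=–
  33: L=–, R=–

31's parent is 15; the other child of 15 is 14.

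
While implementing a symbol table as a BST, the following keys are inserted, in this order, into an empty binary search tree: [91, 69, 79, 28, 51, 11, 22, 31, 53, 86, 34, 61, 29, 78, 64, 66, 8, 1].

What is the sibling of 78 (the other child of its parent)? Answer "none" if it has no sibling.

86

Insert 91: tree is empty, so 91 becomes the root.
Insert 69: 69 < 91 → go left. Place as left child of 91.
Insert 79: 79 < 91 → go left; 79 > 69 → go right. Place as right child of 69.
Insert 28: 28 < 91 → go left; 28 < 69 → go left. Place as left child of 69.
Insert 51: 51 < 91 → go left; 51 < 69 → go left; 51 > 28 → go right. Place as right child of 28.
Insert 11: 11 < 91 → go left; 11 < 69 → go left; 11 < 28 → go left. Place as left child of 28.
Insert 22: 22 < 91 → go left; 22 < 69 → go left; 22 < 28 → go left; 22 > 11 → go right. Place as right child of 11.
Insert 31: 31 < 91 → go left; 31 < 69 → go left; 31 > 28 → go right; 31 < 51 → go left. Place as left child of 51.
Insert 53: 53 < 91 → go left; 53 < 69 → go left; 53 > 28 → go right; 53 > 51 → go right. Place as right child of 51.
Insert 86: 86 < 91 → go left; 86 > 69 → go right; 86 > 79 → go right. Place as right child of 79.
Insert 34: 34 < 91 → go left; 34 < 69 → go left; 34 > 28 → go right; 34 < 51 → go left; 34 > 31 → go right. Place as right child of 31.
Insert 61: 61 < 91 → go left; 61 < 69 → go left; 61 > 28 → go right; 61 > 51 → go right; 61 > 53 → go right. Place as right child of 53.
Insert 29: 29 < 91 → go left; 29 < 69 → go left; 29 > 28 → go right; 29 < 51 → go left; 29 < 31 → go left. Place as left child of 31.
Insert 78: 78 < 91 → go left; 78 > 69 → go right; 78 < 79 → go left. Place as left child of 79.
Insert 64: 64 < 91 → go left; 64 < 69 → go left; 64 > 28 → go right; 64 > 51 → go right; 64 > 53 → go right; 64 > 61 → go right. Place as right child of 61.
Insert 66: 66 < 91 → go left; 66 < 69 → go left; 66 > 28 → go right; 66 > 51 → go right; 66 > 53 → go right; 66 > 61 → go right; 66 > 64 → go right. Place as right child of 64.
Insert 8: 8 < 91 → go left; 8 < 69 → go left; 8 < 28 → go left; 8 < 11 → go left. Place as left child of 11.
Insert 1: 1 < 91 → go left; 1 < 69 → go left; 1 < 28 → go left; 1 < 11 → go left; 1 < 8 → go left. Place as left child of 8.

78's parent is 79; the other child of 79 is 86.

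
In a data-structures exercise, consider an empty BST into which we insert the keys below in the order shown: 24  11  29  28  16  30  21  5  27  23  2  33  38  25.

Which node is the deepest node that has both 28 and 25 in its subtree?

Insert 24: tree is empty, so 24 becomes the root.
Insert 11: 11 < 24 → go left. Place as left child of 24.
Insert 29: 29 > 24 → go right. Place as right child of 24.
Insert 28: 28 > 24 → go right; 28 < 29 → go left. Place as left child of 29.
Insert 16: 16 < 24 → go left; 16 > 11 → go right. Place as right child of 11.
Insert 30: 30 > 24 → go right; 30 > 29 → go right. Place as right child of 29.
Insert 21: 21 < 24 → go left; 21 > 11 → go right; 21 > 16 → go right. Place as right child of 16.
Insert 5: 5 < 24 → go left; 5 < 11 → go left. Place as left child of 11.
Insert 27: 27 > 24 → go right; 27 < 29 → go left; 27 < 28 → go left. Place as left child of 28.
Insert 23: 23 < 24 → go left; 23 > 11 → go right; 23 > 16 → go right; 23 > 21 → go right. Place as right child of 21.
Insert 2: 2 < 24 → go left; 2 < 11 → go left; 2 < 5 → go left. Place as left child of 5.
Insert 33: 33 > 24 → go right; 33 > 29 → go right; 33 > 30 → go right. Place as right child of 30.
Insert 38: 38 > 24 → go right; 38 > 29 → go right; 38 > 30 → go right; 38 > 33 → go right. Place as right child of 33.
Insert 25: 25 > 24 → go right; 25 < 29 → go left; 25 < 28 → go left; 25 < 27 → go left. Place as left child of 27.

Path to 28: 24 → 29 → 28
Path to 25: 24 → 29 → 28 → 27 → 25
28 lies on both paths and is an ancestor of the other node.

28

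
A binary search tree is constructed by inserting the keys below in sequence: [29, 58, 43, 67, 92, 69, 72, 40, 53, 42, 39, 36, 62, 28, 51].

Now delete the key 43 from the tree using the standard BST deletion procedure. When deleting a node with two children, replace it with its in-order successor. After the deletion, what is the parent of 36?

39

29: root
58: right child of 29 (depth 1)
43: left child of 58 (depth 2)
67: right child of 58 (depth 2)
92: right child of 67 (depth 3)
69: left child of 92 (depth 4)
72: right child of 69 (depth 5)
40: left child of 43 (depth 3)
53: right child of 43 (depth 3)
42: right child of 40 (depth 4)
39: left child of 40 (depth 4)
36: left child of 39 (depth 5)
62: left child of 67 (depth 3)
28: left child of 29 (depth 1)
51: left child of 53 (depth 4)

Delete 43 (two children — replace with in-order successor).
After deletion, 36's parent is 39.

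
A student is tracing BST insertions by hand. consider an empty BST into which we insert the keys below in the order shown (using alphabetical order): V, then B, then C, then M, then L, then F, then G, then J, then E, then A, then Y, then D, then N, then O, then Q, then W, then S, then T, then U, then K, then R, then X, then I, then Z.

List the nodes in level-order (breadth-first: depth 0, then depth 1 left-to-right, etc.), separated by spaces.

V B Y A C W Z M X L N F O E G Q D J S I K R T U

V: root
B: left child of V (depth 1)
C: right child of B (depth 2)
M: right child of C (depth 3)
L: left child of M (depth 4)
F: left child of L (depth 5)
G: right child of F (depth 6)
J: right child of G (depth 7)
E: left child of F (depth 6)
A: left child of B (depth 2)
Y: right child of V (depth 1)
D: left child of E (depth 7)
N: right child of M (depth 4)
O: right child of N (depth 5)
Q: right child of O (depth 6)
W: left child of Y (depth 2)
S: right child of Q (depth 7)
T: right child of S (depth 8)
U: right child of T (depth 9)
K: right child of J (depth 8)
R: left child of S (depth 8)
X: right child of W (depth 3)
I: left child of J (depth 8)
Z: right child of Y (depth 2)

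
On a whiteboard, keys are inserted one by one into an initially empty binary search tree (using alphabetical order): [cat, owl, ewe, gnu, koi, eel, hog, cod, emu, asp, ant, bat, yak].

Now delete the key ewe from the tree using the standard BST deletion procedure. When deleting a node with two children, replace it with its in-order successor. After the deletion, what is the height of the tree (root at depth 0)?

Resulting structure (node: left, right):
  cat: L=asp, R=owl
  owl: L=ewe, R=yak
  ewe: L=eel, R=gnu
  gnu: L=–, R=koi
  koi: L=hog, R=–
  eel: L=cod, R=emu
  hog: L=–, R=–
  cod: L=–, R=–
  emu: L=–, R=–
  asp: L=ant, R=bat
  ant: L=–, R=–
  bat: L=–, R=–
  yak: L=–, R=–

Delete ewe (two children — replace with in-order successor).
After deletion, deepest node is hog at depth 4.

4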